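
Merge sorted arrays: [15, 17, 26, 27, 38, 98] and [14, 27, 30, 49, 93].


Take 14 from B
Take 15 from A
Take 17 from A
Take 26 from A
Take 27 from A
Take 27 from B
Take 30 from B
Take 38 from A
Take 49 from B
Take 93 from B

Merged: [14, 15, 17, 26, 27, 27, 30, 38, 49, 93, 98]


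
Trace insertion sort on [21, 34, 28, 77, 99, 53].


Initial: [21, 34, 28, 77, 99, 53]
Insert 34: [21, 34, 28, 77, 99, 53]
Insert 28: [21, 28, 34, 77, 99, 53]
Insert 77: [21, 28, 34, 77, 99, 53]
Insert 99: [21, 28, 34, 77, 99, 53]
Insert 53: [21, 28, 34, 53, 77, 99]

Sorted: [21, 28, 34, 53, 77, 99]


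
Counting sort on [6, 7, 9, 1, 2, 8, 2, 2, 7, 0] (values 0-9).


Input: [6, 7, 9, 1, 2, 8, 2, 2, 7, 0]
Counts: [1, 1, 3, 0, 0, 0, 1, 2, 1, 1]

Sorted: [0, 1, 2, 2, 2, 6, 7, 7, 8, 9]


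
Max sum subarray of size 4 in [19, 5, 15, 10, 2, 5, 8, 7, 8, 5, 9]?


[0:4]: 49
[1:5]: 32
[2:6]: 32
[3:7]: 25
[4:8]: 22
[5:9]: 28
[6:10]: 28
[7:11]: 29

Max: 49 at [0:4]


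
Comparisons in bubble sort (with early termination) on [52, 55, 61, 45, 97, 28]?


Algorithm: bubble sort (with early termination)
Input: [52, 55, 61, 45, 97, 28]
Sorted: [28, 45, 52, 55, 61, 97]

15


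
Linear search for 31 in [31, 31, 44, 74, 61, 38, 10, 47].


i=0: 31==31 found!

Found at 0, 1 comps


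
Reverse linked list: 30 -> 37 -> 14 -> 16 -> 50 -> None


Step 1: curr=30, set curr.next=prev(None) | reversed so far: 30
Step 2: curr=37, set curr.next=prev(30) | reversed so far: 37 -> 30
Step 3: curr=14, set curr.next=prev(37) | reversed so far: 14 -> 37 -> 30
Step 4: curr=16, set curr.next=prev(14) | reversed so far: 16 -> 14 -> 37 -> 30
Step 5: curr=50, set curr.next=prev(16) | reversed so far: 50 -> 16 -> 14 -> 37 -> 30

50 -> 16 -> 14 -> 37 -> 30 -> None


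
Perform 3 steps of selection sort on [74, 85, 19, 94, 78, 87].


Initial: [74, 85, 19, 94, 78, 87]
Step 1: min=19 at 2
  Swap: [19, 85, 74, 94, 78, 87]
Step 2: min=74 at 2
  Swap: [19, 74, 85, 94, 78, 87]
Step 3: min=78 at 4
  Swap: [19, 74, 78, 94, 85, 87]

After 3 steps: [19, 74, 78, 94, 85, 87]


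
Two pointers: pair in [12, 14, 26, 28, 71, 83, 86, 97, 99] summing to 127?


lo=0(12)+hi=8(99)=111
lo=1(14)+hi=8(99)=113
lo=2(26)+hi=8(99)=125
lo=3(28)+hi=8(99)=127

Yes: 28+99=127


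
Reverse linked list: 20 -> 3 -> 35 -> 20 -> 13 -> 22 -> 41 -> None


Step 1: curr=20, set curr.next=prev(None) | reversed so far: 20
Step 2: curr=3, set curr.next=prev(20) | reversed so far: 3 -> 20
Step 3: curr=35, set curr.next=prev(3) | reversed so far: 35 -> 3 -> 20
Step 4: curr=20, set curr.next=prev(35) | reversed so far: 20 -> 35 -> 3 -> 20
Step 5: curr=13, set curr.next=prev(20) | reversed so far: 13 -> 20 -> 35 -> 3 -> 20
Step 6: curr=22, set curr.next=prev(13) | reversed so far: 22 -> 13 -> 20 -> 35 -> 3 -> 20
Step 7: curr=41, set curr.next=prev(22) | reversed so far: 41 -> 22 -> 13 -> 20 -> 35 -> 3 -> 20

41 -> 22 -> 13 -> 20 -> 35 -> 3 -> 20 -> None


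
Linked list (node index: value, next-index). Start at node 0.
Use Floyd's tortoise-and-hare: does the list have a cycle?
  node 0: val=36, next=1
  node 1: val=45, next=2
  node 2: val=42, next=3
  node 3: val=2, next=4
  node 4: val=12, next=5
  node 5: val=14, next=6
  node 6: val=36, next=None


Floyd's tortoise (slow, +1) and hare (fast, +2):
  init: slow=0, fast=0
  step 1: slow=1, fast=2
  step 2: slow=2, fast=4
  step 3: slow=3, fast=6
  step 4: fast -> None, no cycle

Cycle: no


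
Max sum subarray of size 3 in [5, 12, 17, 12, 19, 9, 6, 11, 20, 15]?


[0:3]: 34
[1:4]: 41
[2:5]: 48
[3:6]: 40
[4:7]: 34
[5:8]: 26
[6:9]: 37
[7:10]: 46

Max: 48 at [2:5]


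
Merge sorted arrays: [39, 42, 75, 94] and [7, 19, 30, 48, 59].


Take 7 from B
Take 19 from B
Take 30 from B
Take 39 from A
Take 42 from A
Take 48 from B
Take 59 from B

Merged: [7, 19, 30, 39, 42, 48, 59, 75, 94]


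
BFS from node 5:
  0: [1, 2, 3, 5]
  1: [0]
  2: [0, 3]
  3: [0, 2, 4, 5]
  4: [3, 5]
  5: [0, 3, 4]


Visit 5, enqueue [0, 3, 4]
Visit 0, enqueue [1, 2]
Visit 3, enqueue []
Visit 4, enqueue []
Visit 1, enqueue []
Visit 2, enqueue []

BFS order: [5, 0, 3, 4, 1, 2]


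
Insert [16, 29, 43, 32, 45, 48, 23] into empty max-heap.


Insert 16: [16]
Insert 29: [29, 16]
Insert 43: [43, 16, 29]
Insert 32: [43, 32, 29, 16]
Insert 45: [45, 43, 29, 16, 32]
Insert 48: [48, 43, 45, 16, 32, 29]
Insert 23: [48, 43, 45, 16, 32, 29, 23]

Final heap: [48, 43, 45, 16, 32, 29, 23]


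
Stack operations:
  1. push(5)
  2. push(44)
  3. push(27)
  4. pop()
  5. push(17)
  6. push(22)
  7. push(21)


push(5) -> [5]
push(44) -> [5, 44]
push(27) -> [5, 44, 27]
pop()->27, [5, 44]
push(17) -> [5, 44, 17]
push(22) -> [5, 44, 17, 22]
push(21) -> [5, 44, 17, 22, 21]

Final stack: [5, 44, 17, 22, 21]


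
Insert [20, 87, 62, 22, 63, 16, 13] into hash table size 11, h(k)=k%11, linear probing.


Insert 20: h=9 -> slot 9
Insert 87: h=10 -> slot 10
Insert 62: h=7 -> slot 7
Insert 22: h=0 -> slot 0
Insert 63: h=8 -> slot 8
Insert 16: h=5 -> slot 5
Insert 13: h=2 -> slot 2

Table: [22, None, 13, None, None, 16, None, 62, 63, 20, 87]


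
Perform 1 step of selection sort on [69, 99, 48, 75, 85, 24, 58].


Initial: [69, 99, 48, 75, 85, 24, 58]
Step 1: min=24 at 5
  Swap: [24, 99, 48, 75, 85, 69, 58]

After 1 step: [24, 99, 48, 75, 85, 69, 58]


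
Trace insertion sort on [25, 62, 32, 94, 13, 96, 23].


Initial: [25, 62, 32, 94, 13, 96, 23]
Insert 62: [25, 62, 32, 94, 13, 96, 23]
Insert 32: [25, 32, 62, 94, 13, 96, 23]
Insert 94: [25, 32, 62, 94, 13, 96, 23]
Insert 13: [13, 25, 32, 62, 94, 96, 23]
Insert 96: [13, 25, 32, 62, 94, 96, 23]
Insert 23: [13, 23, 25, 32, 62, 94, 96]

Sorted: [13, 23, 25, 32, 62, 94, 96]


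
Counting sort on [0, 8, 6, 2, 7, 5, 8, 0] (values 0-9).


Input: [0, 8, 6, 2, 7, 5, 8, 0]
Counts: [2, 0, 1, 0, 0, 1, 1, 1, 2, 0]

Sorted: [0, 0, 2, 5, 6, 7, 8, 8]


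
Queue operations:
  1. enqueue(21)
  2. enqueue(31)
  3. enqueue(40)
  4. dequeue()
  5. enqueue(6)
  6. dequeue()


enqueue(21) -> [21]
enqueue(31) -> [21, 31]
enqueue(40) -> [21, 31, 40]
dequeue()->21, [31, 40]
enqueue(6) -> [31, 40, 6]
dequeue()->31, [40, 6]

Final queue: [40, 6]


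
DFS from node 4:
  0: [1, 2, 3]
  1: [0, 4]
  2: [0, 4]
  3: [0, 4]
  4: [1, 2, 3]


Visit 4, push [3, 2, 1]
Visit 1, push [0]
Visit 0, push [3, 2]
Visit 2, push []
Visit 3, push []

DFS order: [4, 1, 0, 2, 3]


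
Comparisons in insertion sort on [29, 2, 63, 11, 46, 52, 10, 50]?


Algorithm: insertion sort
Input: [29, 2, 63, 11, 46, 52, 10, 50]
Sorted: [2, 10, 11, 29, 46, 50, 52, 63]

18


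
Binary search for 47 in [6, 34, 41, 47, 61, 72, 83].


Step 1: lo=0, hi=6, mid=3, val=47

Found at index 3


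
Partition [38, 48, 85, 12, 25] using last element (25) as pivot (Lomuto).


Pivot: 25
  12 <= 25: swap -> [12, 48, 85, 38, 25]
Place pivot at 1: [12, 25, 85, 38, 48]

Partitioned: [12, 25, 85, 38, 48]


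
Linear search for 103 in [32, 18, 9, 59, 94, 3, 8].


i=0: 32!=103
i=1: 18!=103
i=2: 9!=103
i=3: 59!=103
i=4: 94!=103
i=5: 3!=103
i=6: 8!=103

Not found, 7 comps


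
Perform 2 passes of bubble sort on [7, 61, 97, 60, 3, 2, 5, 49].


Initial: [7, 61, 97, 60, 3, 2, 5, 49]
Pass 1: [7, 61, 60, 3, 2, 5, 49, 97] (5 swaps)
Pass 2: [7, 60, 3, 2, 5, 49, 61, 97] (5 swaps)

After 2 passes: [7, 60, 3, 2, 5, 49, 61, 97]


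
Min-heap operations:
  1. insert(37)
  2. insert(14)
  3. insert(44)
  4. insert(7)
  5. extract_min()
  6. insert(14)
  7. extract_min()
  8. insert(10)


insert(37) -> [37]
insert(14) -> [14, 37]
insert(44) -> [14, 37, 44]
insert(7) -> [7, 14, 44, 37]
extract_min()->7, [14, 37, 44]
insert(14) -> [14, 14, 44, 37]
extract_min()->14, [14, 37, 44]
insert(10) -> [10, 14, 44, 37]

Final heap: [10, 14, 44, 37]


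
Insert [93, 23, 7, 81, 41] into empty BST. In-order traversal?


Insert 93: root
Insert 23: L from 93
Insert 7: L from 93 -> L from 23
Insert 81: L from 93 -> R from 23
Insert 41: L from 93 -> R from 23 -> L from 81

In-order: [7, 23, 41, 81, 93]


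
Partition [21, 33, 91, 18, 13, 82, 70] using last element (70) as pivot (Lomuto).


Pivot: 70
  21 <= 70: advance i (no swap)
  33 <= 70: advance i (no swap)
  18 <= 70: swap -> [21, 33, 18, 91, 13, 82, 70]
  13 <= 70: swap -> [21, 33, 18, 13, 91, 82, 70]
Place pivot at 4: [21, 33, 18, 13, 70, 82, 91]

Partitioned: [21, 33, 18, 13, 70, 82, 91]


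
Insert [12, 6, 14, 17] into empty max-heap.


Insert 12: [12]
Insert 6: [12, 6]
Insert 14: [14, 6, 12]
Insert 17: [17, 14, 12, 6]

Final heap: [17, 14, 12, 6]


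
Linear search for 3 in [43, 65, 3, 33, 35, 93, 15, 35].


i=0: 43!=3
i=1: 65!=3
i=2: 3==3 found!

Found at 2, 3 comps


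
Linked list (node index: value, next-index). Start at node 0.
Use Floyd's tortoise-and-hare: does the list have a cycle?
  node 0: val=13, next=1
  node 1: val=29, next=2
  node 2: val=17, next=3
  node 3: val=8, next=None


Floyd's tortoise (slow, +1) and hare (fast, +2):
  init: slow=0, fast=0
  step 1: slow=1, fast=2
  step 2: fast 2->3->None, no cycle

Cycle: no


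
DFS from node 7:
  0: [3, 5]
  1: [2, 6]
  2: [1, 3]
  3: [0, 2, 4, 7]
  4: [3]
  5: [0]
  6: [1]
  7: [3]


Visit 7, push [3]
Visit 3, push [4, 2, 0]
Visit 0, push [5]
Visit 5, push []
Visit 2, push [1]
Visit 1, push [6]
Visit 6, push []
Visit 4, push []

DFS order: [7, 3, 0, 5, 2, 1, 6, 4]


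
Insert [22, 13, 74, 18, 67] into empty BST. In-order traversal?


Insert 22: root
Insert 13: L from 22
Insert 74: R from 22
Insert 18: L from 22 -> R from 13
Insert 67: R from 22 -> L from 74

In-order: [13, 18, 22, 67, 74]


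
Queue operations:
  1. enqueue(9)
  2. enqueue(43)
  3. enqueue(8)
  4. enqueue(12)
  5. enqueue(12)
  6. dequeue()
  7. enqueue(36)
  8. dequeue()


enqueue(9) -> [9]
enqueue(43) -> [9, 43]
enqueue(8) -> [9, 43, 8]
enqueue(12) -> [9, 43, 8, 12]
enqueue(12) -> [9, 43, 8, 12, 12]
dequeue()->9, [43, 8, 12, 12]
enqueue(36) -> [43, 8, 12, 12, 36]
dequeue()->43, [8, 12, 12, 36]

Final queue: [8, 12, 12, 36]


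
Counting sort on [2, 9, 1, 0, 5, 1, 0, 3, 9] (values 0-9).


Input: [2, 9, 1, 0, 5, 1, 0, 3, 9]
Counts: [2, 2, 1, 1, 0, 1, 0, 0, 0, 2]

Sorted: [0, 0, 1, 1, 2, 3, 5, 9, 9]


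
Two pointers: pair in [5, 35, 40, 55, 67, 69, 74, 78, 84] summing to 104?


lo=0(5)+hi=8(84)=89
lo=1(35)+hi=8(84)=119
lo=1(35)+hi=7(78)=113
lo=1(35)+hi=6(74)=109
lo=1(35)+hi=5(69)=104

Yes: 35+69=104


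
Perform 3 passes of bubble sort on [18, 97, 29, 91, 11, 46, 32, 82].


Initial: [18, 97, 29, 91, 11, 46, 32, 82]
Pass 1: [18, 29, 91, 11, 46, 32, 82, 97] (6 swaps)
Pass 2: [18, 29, 11, 46, 32, 82, 91, 97] (4 swaps)
Pass 3: [18, 11, 29, 32, 46, 82, 91, 97] (2 swaps)

After 3 passes: [18, 11, 29, 32, 46, 82, 91, 97]


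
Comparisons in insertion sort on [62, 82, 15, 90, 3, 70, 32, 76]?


Algorithm: insertion sort
Input: [62, 82, 15, 90, 3, 70, 32, 76]
Sorted: [3, 15, 32, 62, 70, 76, 82, 90]

19


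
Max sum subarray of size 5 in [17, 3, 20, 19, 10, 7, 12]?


[0:5]: 69
[1:6]: 59
[2:7]: 68

Max: 69 at [0:5]


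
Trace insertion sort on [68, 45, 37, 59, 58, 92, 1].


Initial: [68, 45, 37, 59, 58, 92, 1]
Insert 45: [45, 68, 37, 59, 58, 92, 1]
Insert 37: [37, 45, 68, 59, 58, 92, 1]
Insert 59: [37, 45, 59, 68, 58, 92, 1]
Insert 58: [37, 45, 58, 59, 68, 92, 1]
Insert 92: [37, 45, 58, 59, 68, 92, 1]
Insert 1: [1, 37, 45, 58, 59, 68, 92]

Sorted: [1, 37, 45, 58, 59, 68, 92]


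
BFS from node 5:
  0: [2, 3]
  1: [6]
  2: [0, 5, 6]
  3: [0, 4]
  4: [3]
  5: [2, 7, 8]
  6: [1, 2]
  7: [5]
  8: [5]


Visit 5, enqueue [2, 7, 8]
Visit 2, enqueue [0, 6]
Visit 7, enqueue []
Visit 8, enqueue []
Visit 0, enqueue [3]
Visit 6, enqueue [1]
Visit 3, enqueue [4]
Visit 1, enqueue []
Visit 4, enqueue []

BFS order: [5, 2, 7, 8, 0, 6, 3, 1, 4]


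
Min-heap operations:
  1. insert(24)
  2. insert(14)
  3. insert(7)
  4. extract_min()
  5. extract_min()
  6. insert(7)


insert(24) -> [24]
insert(14) -> [14, 24]
insert(7) -> [7, 24, 14]
extract_min()->7, [14, 24]
extract_min()->14, [24]
insert(7) -> [7, 24]

Final heap: [7, 24]


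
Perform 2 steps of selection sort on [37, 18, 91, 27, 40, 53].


Initial: [37, 18, 91, 27, 40, 53]
Step 1: min=18 at 1
  Swap: [18, 37, 91, 27, 40, 53]
Step 2: min=27 at 3
  Swap: [18, 27, 91, 37, 40, 53]

After 2 steps: [18, 27, 91, 37, 40, 53]


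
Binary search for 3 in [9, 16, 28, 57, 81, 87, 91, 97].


Step 1: lo=0, hi=7, mid=3, val=57
Step 2: lo=0, hi=2, mid=1, val=16
Step 3: lo=0, hi=0, mid=0, val=9

Not found


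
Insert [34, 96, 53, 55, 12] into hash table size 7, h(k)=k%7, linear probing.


Insert 34: h=6 -> slot 6
Insert 96: h=5 -> slot 5
Insert 53: h=4 -> slot 4
Insert 55: h=6, 1 probes -> slot 0
Insert 12: h=5, 3 probes -> slot 1

Table: [55, 12, None, None, 53, 96, 34]


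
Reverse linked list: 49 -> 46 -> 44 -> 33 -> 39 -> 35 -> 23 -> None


Step 1: curr=49, set curr.next=prev(None) | reversed so far: 49
Step 2: curr=46, set curr.next=prev(49) | reversed so far: 46 -> 49
Step 3: curr=44, set curr.next=prev(46) | reversed so far: 44 -> 46 -> 49
Step 4: curr=33, set curr.next=prev(44) | reversed so far: 33 -> 44 -> 46 -> 49
Step 5: curr=39, set curr.next=prev(33) | reversed so far: 39 -> 33 -> 44 -> 46 -> 49
Step 6: curr=35, set curr.next=prev(39) | reversed so far: 35 -> 39 -> 33 -> 44 -> 46 -> 49
Step 7: curr=23, set curr.next=prev(35) | reversed so far: 23 -> 35 -> 39 -> 33 -> 44 -> 46 -> 49

23 -> 35 -> 39 -> 33 -> 44 -> 46 -> 49 -> None


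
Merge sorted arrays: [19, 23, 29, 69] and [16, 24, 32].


Take 16 from B
Take 19 from A
Take 23 from A
Take 24 from B
Take 29 from A
Take 32 from B

Merged: [16, 19, 23, 24, 29, 32, 69]


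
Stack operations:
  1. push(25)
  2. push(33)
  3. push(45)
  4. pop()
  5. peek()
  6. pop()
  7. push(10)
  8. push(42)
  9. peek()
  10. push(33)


push(25) -> [25]
push(33) -> [25, 33]
push(45) -> [25, 33, 45]
pop()->45, [25, 33]
peek()->33
pop()->33, [25]
push(10) -> [25, 10]
push(42) -> [25, 10, 42]
peek()->42
push(33) -> [25, 10, 42, 33]

Final stack: [25, 10, 42, 33]


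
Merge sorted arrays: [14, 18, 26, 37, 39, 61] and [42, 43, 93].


Take 14 from A
Take 18 from A
Take 26 from A
Take 37 from A
Take 39 from A
Take 42 from B
Take 43 from B
Take 61 from A

Merged: [14, 18, 26, 37, 39, 42, 43, 61, 93]


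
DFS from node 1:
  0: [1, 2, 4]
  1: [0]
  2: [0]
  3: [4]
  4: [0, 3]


Visit 1, push [0]
Visit 0, push [4, 2]
Visit 2, push []
Visit 4, push [3]
Visit 3, push []

DFS order: [1, 0, 2, 4, 3]


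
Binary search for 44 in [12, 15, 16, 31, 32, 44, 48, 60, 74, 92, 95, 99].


Step 1: lo=0, hi=11, mid=5, val=44

Found at index 5


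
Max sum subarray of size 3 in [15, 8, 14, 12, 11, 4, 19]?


[0:3]: 37
[1:4]: 34
[2:5]: 37
[3:6]: 27
[4:7]: 34

Max: 37 at [0:3]


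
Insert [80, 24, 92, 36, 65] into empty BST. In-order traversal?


Insert 80: root
Insert 24: L from 80
Insert 92: R from 80
Insert 36: L from 80 -> R from 24
Insert 65: L from 80 -> R from 24 -> R from 36

In-order: [24, 36, 65, 80, 92]


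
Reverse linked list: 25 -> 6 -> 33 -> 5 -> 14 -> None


Step 1: curr=25, set curr.next=prev(None) | reversed so far: 25
Step 2: curr=6, set curr.next=prev(25) | reversed so far: 6 -> 25
Step 3: curr=33, set curr.next=prev(6) | reversed so far: 33 -> 6 -> 25
Step 4: curr=5, set curr.next=prev(33) | reversed so far: 5 -> 33 -> 6 -> 25
Step 5: curr=14, set curr.next=prev(5) | reversed so far: 14 -> 5 -> 33 -> 6 -> 25

14 -> 5 -> 33 -> 6 -> 25 -> None


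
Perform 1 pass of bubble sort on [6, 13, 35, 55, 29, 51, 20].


Initial: [6, 13, 35, 55, 29, 51, 20]
Pass 1: [6, 13, 35, 29, 51, 20, 55] (3 swaps)

After 1 pass: [6, 13, 35, 29, 51, 20, 55]


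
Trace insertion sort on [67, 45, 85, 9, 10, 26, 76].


Initial: [67, 45, 85, 9, 10, 26, 76]
Insert 45: [45, 67, 85, 9, 10, 26, 76]
Insert 85: [45, 67, 85, 9, 10, 26, 76]
Insert 9: [9, 45, 67, 85, 10, 26, 76]
Insert 10: [9, 10, 45, 67, 85, 26, 76]
Insert 26: [9, 10, 26, 45, 67, 85, 76]
Insert 76: [9, 10, 26, 45, 67, 76, 85]

Sorted: [9, 10, 26, 45, 67, 76, 85]


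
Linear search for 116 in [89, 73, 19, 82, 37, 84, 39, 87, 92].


i=0: 89!=116
i=1: 73!=116
i=2: 19!=116
i=3: 82!=116
i=4: 37!=116
i=5: 84!=116
i=6: 39!=116
i=7: 87!=116
i=8: 92!=116

Not found, 9 comps


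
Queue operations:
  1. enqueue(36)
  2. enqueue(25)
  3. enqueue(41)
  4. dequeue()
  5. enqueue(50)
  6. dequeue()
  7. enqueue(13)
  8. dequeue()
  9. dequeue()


enqueue(36) -> [36]
enqueue(25) -> [36, 25]
enqueue(41) -> [36, 25, 41]
dequeue()->36, [25, 41]
enqueue(50) -> [25, 41, 50]
dequeue()->25, [41, 50]
enqueue(13) -> [41, 50, 13]
dequeue()->41, [50, 13]
dequeue()->50, [13]

Final queue: [13]


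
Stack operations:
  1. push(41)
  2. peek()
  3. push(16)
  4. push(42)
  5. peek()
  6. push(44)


push(41) -> [41]
peek()->41
push(16) -> [41, 16]
push(42) -> [41, 16, 42]
peek()->42
push(44) -> [41, 16, 42, 44]

Final stack: [41, 16, 42, 44]


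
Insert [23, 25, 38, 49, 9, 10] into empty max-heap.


Insert 23: [23]
Insert 25: [25, 23]
Insert 38: [38, 23, 25]
Insert 49: [49, 38, 25, 23]
Insert 9: [49, 38, 25, 23, 9]
Insert 10: [49, 38, 25, 23, 9, 10]

Final heap: [49, 38, 25, 23, 9, 10]


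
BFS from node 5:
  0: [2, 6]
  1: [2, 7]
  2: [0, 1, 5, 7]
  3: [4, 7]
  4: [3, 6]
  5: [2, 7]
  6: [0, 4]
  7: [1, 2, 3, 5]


Visit 5, enqueue [2, 7]
Visit 2, enqueue [0, 1]
Visit 7, enqueue [3]
Visit 0, enqueue [6]
Visit 1, enqueue []
Visit 3, enqueue [4]
Visit 6, enqueue []
Visit 4, enqueue []

BFS order: [5, 2, 7, 0, 1, 3, 6, 4]


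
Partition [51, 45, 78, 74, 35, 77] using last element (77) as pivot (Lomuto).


Pivot: 77
  51 <= 77: advance i (no swap)
  45 <= 77: advance i (no swap)
  74 <= 77: swap -> [51, 45, 74, 78, 35, 77]
  35 <= 77: swap -> [51, 45, 74, 35, 78, 77]
Place pivot at 4: [51, 45, 74, 35, 77, 78]

Partitioned: [51, 45, 74, 35, 77, 78]


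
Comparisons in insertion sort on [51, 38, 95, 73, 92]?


Algorithm: insertion sort
Input: [51, 38, 95, 73, 92]
Sorted: [38, 51, 73, 92, 95]

6


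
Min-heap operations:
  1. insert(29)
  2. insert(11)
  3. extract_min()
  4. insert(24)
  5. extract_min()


insert(29) -> [29]
insert(11) -> [11, 29]
extract_min()->11, [29]
insert(24) -> [24, 29]
extract_min()->24, [29]

Final heap: [29]


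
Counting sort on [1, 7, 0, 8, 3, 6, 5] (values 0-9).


Input: [1, 7, 0, 8, 3, 6, 5]
Counts: [1, 1, 0, 1, 0, 1, 1, 1, 1, 0]

Sorted: [0, 1, 3, 5, 6, 7, 8]


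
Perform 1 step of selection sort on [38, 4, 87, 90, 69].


Initial: [38, 4, 87, 90, 69]
Step 1: min=4 at 1
  Swap: [4, 38, 87, 90, 69]

After 1 step: [4, 38, 87, 90, 69]


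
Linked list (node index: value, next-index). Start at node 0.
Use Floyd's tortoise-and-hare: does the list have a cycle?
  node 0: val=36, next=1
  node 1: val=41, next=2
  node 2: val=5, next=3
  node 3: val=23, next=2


Floyd's tortoise (slow, +1) and hare (fast, +2):
  init: slow=0, fast=0
  step 1: slow=1, fast=2
  step 2: slow=2, fast=2
  slow == fast at node 2: cycle detected

Cycle: yes


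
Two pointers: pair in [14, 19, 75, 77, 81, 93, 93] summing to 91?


lo=0(14)+hi=6(93)=107
lo=0(14)+hi=5(93)=107
lo=0(14)+hi=4(81)=95
lo=0(14)+hi=3(77)=91

Yes: 14+77=91


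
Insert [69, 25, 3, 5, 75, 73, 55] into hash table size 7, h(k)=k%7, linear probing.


Insert 69: h=6 -> slot 6
Insert 25: h=4 -> slot 4
Insert 3: h=3 -> slot 3
Insert 5: h=5 -> slot 5
Insert 75: h=5, 2 probes -> slot 0
Insert 73: h=3, 5 probes -> slot 1
Insert 55: h=6, 3 probes -> slot 2

Table: [75, 73, 55, 3, 25, 5, 69]


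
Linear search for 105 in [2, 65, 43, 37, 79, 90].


i=0: 2!=105
i=1: 65!=105
i=2: 43!=105
i=3: 37!=105
i=4: 79!=105
i=5: 90!=105

Not found, 6 comps


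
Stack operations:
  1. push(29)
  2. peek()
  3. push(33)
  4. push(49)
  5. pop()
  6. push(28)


push(29) -> [29]
peek()->29
push(33) -> [29, 33]
push(49) -> [29, 33, 49]
pop()->49, [29, 33]
push(28) -> [29, 33, 28]

Final stack: [29, 33, 28]


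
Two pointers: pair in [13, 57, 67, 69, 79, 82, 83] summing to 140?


lo=0(13)+hi=6(83)=96
lo=1(57)+hi=6(83)=140

Yes: 57+83=140


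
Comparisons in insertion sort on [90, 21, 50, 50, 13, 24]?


Algorithm: insertion sort
Input: [90, 21, 50, 50, 13, 24]
Sorted: [13, 21, 24, 50, 50, 90]

13


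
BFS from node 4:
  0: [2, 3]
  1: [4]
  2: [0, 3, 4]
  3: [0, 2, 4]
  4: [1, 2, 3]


Visit 4, enqueue [1, 2, 3]
Visit 1, enqueue []
Visit 2, enqueue [0]
Visit 3, enqueue []
Visit 0, enqueue []

BFS order: [4, 1, 2, 3, 0]


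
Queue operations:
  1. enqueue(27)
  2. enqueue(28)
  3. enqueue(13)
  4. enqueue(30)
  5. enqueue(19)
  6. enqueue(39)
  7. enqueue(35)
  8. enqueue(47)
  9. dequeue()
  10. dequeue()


enqueue(27) -> [27]
enqueue(28) -> [27, 28]
enqueue(13) -> [27, 28, 13]
enqueue(30) -> [27, 28, 13, 30]
enqueue(19) -> [27, 28, 13, 30, 19]
enqueue(39) -> [27, 28, 13, 30, 19, 39]
enqueue(35) -> [27, 28, 13, 30, 19, 39, 35]
enqueue(47) -> [27, 28, 13, 30, 19, 39, 35, 47]
dequeue()->27, [28, 13, 30, 19, 39, 35, 47]
dequeue()->28, [13, 30, 19, 39, 35, 47]

Final queue: [13, 30, 19, 39, 35, 47]


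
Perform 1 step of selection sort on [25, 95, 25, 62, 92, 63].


Initial: [25, 95, 25, 62, 92, 63]
Step 1: min=25 at 0
  Swap: [25, 95, 25, 62, 92, 63]

After 1 step: [25, 95, 25, 62, 92, 63]


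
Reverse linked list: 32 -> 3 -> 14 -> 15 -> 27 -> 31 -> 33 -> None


Step 1: curr=32, set curr.next=prev(None) | reversed so far: 32
Step 2: curr=3, set curr.next=prev(32) | reversed so far: 3 -> 32
Step 3: curr=14, set curr.next=prev(3) | reversed so far: 14 -> 3 -> 32
Step 4: curr=15, set curr.next=prev(14) | reversed so far: 15 -> 14 -> 3 -> 32
Step 5: curr=27, set curr.next=prev(15) | reversed so far: 27 -> 15 -> 14 -> 3 -> 32
Step 6: curr=31, set curr.next=prev(27) | reversed so far: 31 -> 27 -> 15 -> 14 -> 3 -> 32
Step 7: curr=33, set curr.next=prev(31) | reversed so far: 33 -> 31 -> 27 -> 15 -> 14 -> 3 -> 32

33 -> 31 -> 27 -> 15 -> 14 -> 3 -> 32 -> None


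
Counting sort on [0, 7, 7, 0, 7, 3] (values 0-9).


Input: [0, 7, 7, 0, 7, 3]
Counts: [2, 0, 0, 1, 0, 0, 0, 3, 0, 0]

Sorted: [0, 0, 3, 7, 7, 7]


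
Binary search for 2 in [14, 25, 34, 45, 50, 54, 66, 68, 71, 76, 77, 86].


Step 1: lo=0, hi=11, mid=5, val=54
Step 2: lo=0, hi=4, mid=2, val=34
Step 3: lo=0, hi=1, mid=0, val=14

Not found


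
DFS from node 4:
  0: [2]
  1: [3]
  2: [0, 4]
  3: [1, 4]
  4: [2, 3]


Visit 4, push [3, 2]
Visit 2, push [0]
Visit 0, push []
Visit 3, push [1]
Visit 1, push []

DFS order: [4, 2, 0, 3, 1]


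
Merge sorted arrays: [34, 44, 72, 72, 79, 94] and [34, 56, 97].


Take 34 from A
Take 34 from B
Take 44 from A
Take 56 from B
Take 72 from A
Take 72 from A
Take 79 from A
Take 94 from A

Merged: [34, 34, 44, 56, 72, 72, 79, 94, 97]


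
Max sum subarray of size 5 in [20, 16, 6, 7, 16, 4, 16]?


[0:5]: 65
[1:6]: 49
[2:7]: 49

Max: 65 at [0:5]


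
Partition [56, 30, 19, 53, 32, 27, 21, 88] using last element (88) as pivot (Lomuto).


Pivot: 88
  56 <= 88: advance i (no swap)
  30 <= 88: advance i (no swap)
  19 <= 88: advance i (no swap)
  53 <= 88: advance i (no swap)
  32 <= 88: advance i (no swap)
  27 <= 88: advance i (no swap)
  21 <= 88: advance i (no swap)
Place pivot at 7: [56, 30, 19, 53, 32, 27, 21, 88]

Partitioned: [56, 30, 19, 53, 32, 27, 21, 88]


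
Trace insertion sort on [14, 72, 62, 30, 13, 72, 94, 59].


Initial: [14, 72, 62, 30, 13, 72, 94, 59]
Insert 72: [14, 72, 62, 30, 13, 72, 94, 59]
Insert 62: [14, 62, 72, 30, 13, 72, 94, 59]
Insert 30: [14, 30, 62, 72, 13, 72, 94, 59]
Insert 13: [13, 14, 30, 62, 72, 72, 94, 59]
Insert 72: [13, 14, 30, 62, 72, 72, 94, 59]
Insert 94: [13, 14, 30, 62, 72, 72, 94, 59]
Insert 59: [13, 14, 30, 59, 62, 72, 72, 94]

Sorted: [13, 14, 30, 59, 62, 72, 72, 94]


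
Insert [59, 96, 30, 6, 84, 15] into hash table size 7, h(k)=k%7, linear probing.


Insert 59: h=3 -> slot 3
Insert 96: h=5 -> slot 5
Insert 30: h=2 -> slot 2
Insert 6: h=6 -> slot 6
Insert 84: h=0 -> slot 0
Insert 15: h=1 -> slot 1

Table: [84, 15, 30, 59, None, 96, 6]


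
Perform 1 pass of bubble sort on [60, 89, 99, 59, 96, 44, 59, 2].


Initial: [60, 89, 99, 59, 96, 44, 59, 2]
Pass 1: [60, 89, 59, 96, 44, 59, 2, 99] (5 swaps)

After 1 pass: [60, 89, 59, 96, 44, 59, 2, 99]


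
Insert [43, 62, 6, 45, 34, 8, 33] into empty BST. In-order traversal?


Insert 43: root
Insert 62: R from 43
Insert 6: L from 43
Insert 45: R from 43 -> L from 62
Insert 34: L from 43 -> R from 6
Insert 8: L from 43 -> R from 6 -> L from 34
Insert 33: L from 43 -> R from 6 -> L from 34 -> R from 8

In-order: [6, 8, 33, 34, 43, 45, 62]


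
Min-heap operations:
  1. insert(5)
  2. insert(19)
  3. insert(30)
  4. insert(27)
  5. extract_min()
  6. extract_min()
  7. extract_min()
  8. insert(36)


insert(5) -> [5]
insert(19) -> [5, 19]
insert(30) -> [5, 19, 30]
insert(27) -> [5, 19, 30, 27]
extract_min()->5, [19, 27, 30]
extract_min()->19, [27, 30]
extract_min()->27, [30]
insert(36) -> [30, 36]

Final heap: [30, 36]


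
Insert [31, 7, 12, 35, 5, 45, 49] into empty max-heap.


Insert 31: [31]
Insert 7: [31, 7]
Insert 12: [31, 7, 12]
Insert 35: [35, 31, 12, 7]
Insert 5: [35, 31, 12, 7, 5]
Insert 45: [45, 31, 35, 7, 5, 12]
Insert 49: [49, 31, 45, 7, 5, 12, 35]

Final heap: [49, 31, 45, 7, 5, 12, 35]


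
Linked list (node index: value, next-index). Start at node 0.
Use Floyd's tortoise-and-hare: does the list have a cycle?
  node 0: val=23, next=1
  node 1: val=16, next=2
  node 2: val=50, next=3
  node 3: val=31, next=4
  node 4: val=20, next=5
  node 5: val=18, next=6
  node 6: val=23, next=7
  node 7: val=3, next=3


Floyd's tortoise (slow, +1) and hare (fast, +2):
  init: slow=0, fast=0
  step 1: slow=1, fast=2
  step 2: slow=2, fast=4
  step 3: slow=3, fast=6
  step 4: slow=4, fast=3
  step 5: slow=5, fast=5
  slow == fast at node 5: cycle detected

Cycle: yes


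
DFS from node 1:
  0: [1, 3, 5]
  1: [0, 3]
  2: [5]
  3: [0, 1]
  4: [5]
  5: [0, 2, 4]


Visit 1, push [3, 0]
Visit 0, push [5, 3]
Visit 3, push []
Visit 5, push [4, 2]
Visit 2, push []
Visit 4, push []

DFS order: [1, 0, 3, 5, 2, 4]


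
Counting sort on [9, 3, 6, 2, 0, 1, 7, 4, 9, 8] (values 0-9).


Input: [9, 3, 6, 2, 0, 1, 7, 4, 9, 8]
Counts: [1, 1, 1, 1, 1, 0, 1, 1, 1, 2]

Sorted: [0, 1, 2, 3, 4, 6, 7, 8, 9, 9]


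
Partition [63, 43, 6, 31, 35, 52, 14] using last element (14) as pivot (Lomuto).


Pivot: 14
  6 <= 14: swap -> [6, 43, 63, 31, 35, 52, 14]
Place pivot at 1: [6, 14, 63, 31, 35, 52, 43]

Partitioned: [6, 14, 63, 31, 35, 52, 43]


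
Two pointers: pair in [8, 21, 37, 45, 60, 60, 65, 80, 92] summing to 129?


lo=0(8)+hi=8(92)=100
lo=1(21)+hi=8(92)=113
lo=2(37)+hi=8(92)=129

Yes: 37+92=129


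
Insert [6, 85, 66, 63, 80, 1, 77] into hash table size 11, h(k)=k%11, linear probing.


Insert 6: h=6 -> slot 6
Insert 85: h=8 -> slot 8
Insert 66: h=0 -> slot 0
Insert 63: h=8, 1 probes -> slot 9
Insert 80: h=3 -> slot 3
Insert 1: h=1 -> slot 1
Insert 77: h=0, 2 probes -> slot 2

Table: [66, 1, 77, 80, None, None, 6, None, 85, 63, None]


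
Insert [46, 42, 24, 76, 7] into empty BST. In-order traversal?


Insert 46: root
Insert 42: L from 46
Insert 24: L from 46 -> L from 42
Insert 76: R from 46
Insert 7: L from 46 -> L from 42 -> L from 24

In-order: [7, 24, 42, 46, 76]


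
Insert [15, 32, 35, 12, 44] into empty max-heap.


Insert 15: [15]
Insert 32: [32, 15]
Insert 35: [35, 15, 32]
Insert 12: [35, 15, 32, 12]
Insert 44: [44, 35, 32, 12, 15]

Final heap: [44, 35, 32, 12, 15]


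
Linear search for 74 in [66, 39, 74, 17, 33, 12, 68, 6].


i=0: 66!=74
i=1: 39!=74
i=2: 74==74 found!

Found at 2, 3 comps


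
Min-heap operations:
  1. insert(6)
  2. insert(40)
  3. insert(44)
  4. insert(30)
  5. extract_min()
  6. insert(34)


insert(6) -> [6]
insert(40) -> [6, 40]
insert(44) -> [6, 40, 44]
insert(30) -> [6, 30, 44, 40]
extract_min()->6, [30, 40, 44]
insert(34) -> [30, 34, 44, 40]

Final heap: [30, 34, 44, 40]


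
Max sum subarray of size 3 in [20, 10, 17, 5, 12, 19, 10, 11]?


[0:3]: 47
[1:4]: 32
[2:5]: 34
[3:6]: 36
[4:7]: 41
[5:8]: 40

Max: 47 at [0:3]


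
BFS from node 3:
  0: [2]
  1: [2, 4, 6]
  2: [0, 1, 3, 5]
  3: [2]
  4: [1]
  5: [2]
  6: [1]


Visit 3, enqueue [2]
Visit 2, enqueue [0, 1, 5]
Visit 0, enqueue []
Visit 1, enqueue [4, 6]
Visit 5, enqueue []
Visit 4, enqueue []
Visit 6, enqueue []

BFS order: [3, 2, 0, 1, 5, 4, 6]


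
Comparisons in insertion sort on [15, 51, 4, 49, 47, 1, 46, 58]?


Algorithm: insertion sort
Input: [15, 51, 4, 49, 47, 1, 46, 58]
Sorted: [1, 4, 15, 46, 47, 49, 51, 58]

18


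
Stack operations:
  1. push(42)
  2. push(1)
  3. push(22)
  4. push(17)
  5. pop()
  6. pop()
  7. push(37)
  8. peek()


push(42) -> [42]
push(1) -> [42, 1]
push(22) -> [42, 1, 22]
push(17) -> [42, 1, 22, 17]
pop()->17, [42, 1, 22]
pop()->22, [42, 1]
push(37) -> [42, 1, 37]
peek()->37

Final stack: [42, 1, 37]


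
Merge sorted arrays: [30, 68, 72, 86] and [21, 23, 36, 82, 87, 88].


Take 21 from B
Take 23 from B
Take 30 from A
Take 36 from B
Take 68 from A
Take 72 from A
Take 82 from B
Take 86 from A

Merged: [21, 23, 30, 36, 68, 72, 82, 86, 87, 88]


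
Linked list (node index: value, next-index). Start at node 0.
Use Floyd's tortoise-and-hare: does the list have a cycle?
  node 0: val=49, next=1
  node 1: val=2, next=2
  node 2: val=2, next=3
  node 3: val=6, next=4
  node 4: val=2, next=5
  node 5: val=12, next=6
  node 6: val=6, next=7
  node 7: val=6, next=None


Floyd's tortoise (slow, +1) and hare (fast, +2):
  init: slow=0, fast=0
  step 1: slow=1, fast=2
  step 2: slow=2, fast=4
  step 3: slow=3, fast=6
  step 4: fast 6->7->None, no cycle

Cycle: no


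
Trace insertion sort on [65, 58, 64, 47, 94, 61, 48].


Initial: [65, 58, 64, 47, 94, 61, 48]
Insert 58: [58, 65, 64, 47, 94, 61, 48]
Insert 64: [58, 64, 65, 47, 94, 61, 48]
Insert 47: [47, 58, 64, 65, 94, 61, 48]
Insert 94: [47, 58, 64, 65, 94, 61, 48]
Insert 61: [47, 58, 61, 64, 65, 94, 48]
Insert 48: [47, 48, 58, 61, 64, 65, 94]

Sorted: [47, 48, 58, 61, 64, 65, 94]


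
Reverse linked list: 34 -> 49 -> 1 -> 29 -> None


Step 1: curr=34, set curr.next=prev(None) | reversed so far: 34
Step 2: curr=49, set curr.next=prev(34) | reversed so far: 49 -> 34
Step 3: curr=1, set curr.next=prev(49) | reversed so far: 1 -> 49 -> 34
Step 4: curr=29, set curr.next=prev(1) | reversed so far: 29 -> 1 -> 49 -> 34

29 -> 1 -> 49 -> 34 -> None


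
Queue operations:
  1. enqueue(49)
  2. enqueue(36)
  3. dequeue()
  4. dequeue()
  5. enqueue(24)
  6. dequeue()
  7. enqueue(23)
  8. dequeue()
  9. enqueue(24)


enqueue(49) -> [49]
enqueue(36) -> [49, 36]
dequeue()->49, [36]
dequeue()->36, []
enqueue(24) -> [24]
dequeue()->24, []
enqueue(23) -> [23]
dequeue()->23, []
enqueue(24) -> [24]

Final queue: [24]


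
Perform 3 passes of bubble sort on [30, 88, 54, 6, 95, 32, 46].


Initial: [30, 88, 54, 6, 95, 32, 46]
Pass 1: [30, 54, 6, 88, 32, 46, 95] (4 swaps)
Pass 2: [30, 6, 54, 32, 46, 88, 95] (3 swaps)
Pass 3: [6, 30, 32, 46, 54, 88, 95] (3 swaps)

After 3 passes: [6, 30, 32, 46, 54, 88, 95]


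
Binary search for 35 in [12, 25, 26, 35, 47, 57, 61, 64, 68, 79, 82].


Step 1: lo=0, hi=10, mid=5, val=57
Step 2: lo=0, hi=4, mid=2, val=26
Step 3: lo=3, hi=4, mid=3, val=35

Found at index 3


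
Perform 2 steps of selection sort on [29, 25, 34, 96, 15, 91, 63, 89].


Initial: [29, 25, 34, 96, 15, 91, 63, 89]
Step 1: min=15 at 4
  Swap: [15, 25, 34, 96, 29, 91, 63, 89]
Step 2: min=25 at 1
  Swap: [15, 25, 34, 96, 29, 91, 63, 89]

After 2 steps: [15, 25, 34, 96, 29, 91, 63, 89]


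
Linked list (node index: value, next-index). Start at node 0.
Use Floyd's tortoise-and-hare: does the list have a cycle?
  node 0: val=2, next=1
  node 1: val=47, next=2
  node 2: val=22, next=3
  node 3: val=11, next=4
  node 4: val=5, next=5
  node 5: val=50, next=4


Floyd's tortoise (slow, +1) and hare (fast, +2):
  init: slow=0, fast=0
  step 1: slow=1, fast=2
  step 2: slow=2, fast=4
  step 3: slow=3, fast=4
  step 4: slow=4, fast=4
  slow == fast at node 4: cycle detected

Cycle: yes


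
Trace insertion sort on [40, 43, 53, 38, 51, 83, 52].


Initial: [40, 43, 53, 38, 51, 83, 52]
Insert 43: [40, 43, 53, 38, 51, 83, 52]
Insert 53: [40, 43, 53, 38, 51, 83, 52]
Insert 38: [38, 40, 43, 53, 51, 83, 52]
Insert 51: [38, 40, 43, 51, 53, 83, 52]
Insert 83: [38, 40, 43, 51, 53, 83, 52]
Insert 52: [38, 40, 43, 51, 52, 53, 83]

Sorted: [38, 40, 43, 51, 52, 53, 83]


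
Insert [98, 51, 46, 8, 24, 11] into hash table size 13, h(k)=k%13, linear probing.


Insert 98: h=7 -> slot 7
Insert 51: h=12 -> slot 12
Insert 46: h=7, 1 probes -> slot 8
Insert 8: h=8, 1 probes -> slot 9
Insert 24: h=11 -> slot 11
Insert 11: h=11, 2 probes -> slot 0

Table: [11, None, None, None, None, None, None, 98, 46, 8, None, 24, 51]


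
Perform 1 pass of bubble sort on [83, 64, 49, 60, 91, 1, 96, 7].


Initial: [83, 64, 49, 60, 91, 1, 96, 7]
Pass 1: [64, 49, 60, 83, 1, 91, 7, 96] (5 swaps)

After 1 pass: [64, 49, 60, 83, 1, 91, 7, 96]


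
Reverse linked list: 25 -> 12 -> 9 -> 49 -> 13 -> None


Step 1: curr=25, set curr.next=prev(None) | reversed so far: 25
Step 2: curr=12, set curr.next=prev(25) | reversed so far: 12 -> 25
Step 3: curr=9, set curr.next=prev(12) | reversed so far: 9 -> 12 -> 25
Step 4: curr=49, set curr.next=prev(9) | reversed so far: 49 -> 9 -> 12 -> 25
Step 5: curr=13, set curr.next=prev(49) | reversed so far: 13 -> 49 -> 9 -> 12 -> 25

13 -> 49 -> 9 -> 12 -> 25 -> None


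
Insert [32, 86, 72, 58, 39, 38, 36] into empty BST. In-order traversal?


Insert 32: root
Insert 86: R from 32
Insert 72: R from 32 -> L from 86
Insert 58: R from 32 -> L from 86 -> L from 72
Insert 39: R from 32 -> L from 86 -> L from 72 -> L from 58
Insert 38: R from 32 -> L from 86 -> L from 72 -> L from 58 -> L from 39
Insert 36: R from 32 -> L from 86 -> L from 72 -> L from 58 -> L from 39 -> L from 38

In-order: [32, 36, 38, 39, 58, 72, 86]


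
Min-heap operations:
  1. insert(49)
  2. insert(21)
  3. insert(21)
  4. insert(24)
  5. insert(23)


insert(49) -> [49]
insert(21) -> [21, 49]
insert(21) -> [21, 49, 21]
insert(24) -> [21, 24, 21, 49]
insert(23) -> [21, 23, 21, 49, 24]

Final heap: [21, 23, 21, 49, 24]


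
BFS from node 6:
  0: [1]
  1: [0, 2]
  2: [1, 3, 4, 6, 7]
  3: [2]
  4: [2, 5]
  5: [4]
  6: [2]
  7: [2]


Visit 6, enqueue [2]
Visit 2, enqueue [1, 3, 4, 7]
Visit 1, enqueue [0]
Visit 3, enqueue []
Visit 4, enqueue [5]
Visit 7, enqueue []
Visit 0, enqueue []
Visit 5, enqueue []

BFS order: [6, 2, 1, 3, 4, 7, 0, 5]


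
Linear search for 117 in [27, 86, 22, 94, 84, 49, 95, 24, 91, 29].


i=0: 27!=117
i=1: 86!=117
i=2: 22!=117
i=3: 94!=117
i=4: 84!=117
i=5: 49!=117
i=6: 95!=117
i=7: 24!=117
i=8: 91!=117
i=9: 29!=117

Not found, 10 comps


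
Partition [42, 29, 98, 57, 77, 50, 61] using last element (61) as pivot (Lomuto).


Pivot: 61
  42 <= 61: advance i (no swap)
  29 <= 61: advance i (no swap)
  57 <= 61: swap -> [42, 29, 57, 98, 77, 50, 61]
  50 <= 61: swap -> [42, 29, 57, 50, 77, 98, 61]
Place pivot at 4: [42, 29, 57, 50, 61, 98, 77]

Partitioned: [42, 29, 57, 50, 61, 98, 77]


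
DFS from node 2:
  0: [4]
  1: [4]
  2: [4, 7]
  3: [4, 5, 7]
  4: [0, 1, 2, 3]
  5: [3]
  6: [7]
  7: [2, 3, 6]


Visit 2, push [7, 4]
Visit 4, push [3, 1, 0]
Visit 0, push []
Visit 1, push []
Visit 3, push [7, 5]
Visit 5, push []
Visit 7, push [6]
Visit 6, push []

DFS order: [2, 4, 0, 1, 3, 5, 7, 6]


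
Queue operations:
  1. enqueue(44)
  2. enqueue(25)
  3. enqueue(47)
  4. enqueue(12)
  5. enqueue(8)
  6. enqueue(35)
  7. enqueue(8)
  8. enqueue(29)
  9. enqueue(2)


enqueue(44) -> [44]
enqueue(25) -> [44, 25]
enqueue(47) -> [44, 25, 47]
enqueue(12) -> [44, 25, 47, 12]
enqueue(8) -> [44, 25, 47, 12, 8]
enqueue(35) -> [44, 25, 47, 12, 8, 35]
enqueue(8) -> [44, 25, 47, 12, 8, 35, 8]
enqueue(29) -> [44, 25, 47, 12, 8, 35, 8, 29]
enqueue(2) -> [44, 25, 47, 12, 8, 35, 8, 29, 2]

Final queue: [44, 25, 47, 12, 8, 35, 8, 29, 2]


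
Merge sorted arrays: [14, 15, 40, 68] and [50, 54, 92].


Take 14 from A
Take 15 from A
Take 40 from A
Take 50 from B
Take 54 from B
Take 68 from A

Merged: [14, 15, 40, 50, 54, 68, 92]


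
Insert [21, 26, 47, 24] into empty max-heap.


Insert 21: [21]
Insert 26: [26, 21]
Insert 47: [47, 21, 26]
Insert 24: [47, 24, 26, 21]

Final heap: [47, 24, 26, 21]


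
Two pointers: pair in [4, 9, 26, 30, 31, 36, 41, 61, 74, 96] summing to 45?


lo=0(4)+hi=9(96)=100
lo=0(4)+hi=8(74)=78
lo=0(4)+hi=7(61)=65
lo=0(4)+hi=6(41)=45

Yes: 4+41=45


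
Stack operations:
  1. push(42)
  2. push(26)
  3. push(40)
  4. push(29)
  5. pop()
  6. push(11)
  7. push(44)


push(42) -> [42]
push(26) -> [42, 26]
push(40) -> [42, 26, 40]
push(29) -> [42, 26, 40, 29]
pop()->29, [42, 26, 40]
push(11) -> [42, 26, 40, 11]
push(44) -> [42, 26, 40, 11, 44]

Final stack: [42, 26, 40, 11, 44]


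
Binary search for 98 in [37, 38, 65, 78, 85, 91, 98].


Step 1: lo=0, hi=6, mid=3, val=78
Step 2: lo=4, hi=6, mid=5, val=91
Step 3: lo=6, hi=6, mid=6, val=98

Found at index 6


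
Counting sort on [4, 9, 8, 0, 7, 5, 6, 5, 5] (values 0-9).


Input: [4, 9, 8, 0, 7, 5, 6, 5, 5]
Counts: [1, 0, 0, 0, 1, 3, 1, 1, 1, 1]

Sorted: [0, 4, 5, 5, 5, 6, 7, 8, 9]


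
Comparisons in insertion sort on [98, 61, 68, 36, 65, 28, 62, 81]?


Algorithm: insertion sort
Input: [98, 61, 68, 36, 65, 28, 62, 81]
Sorted: [28, 36, 61, 62, 65, 68, 81, 98]

20


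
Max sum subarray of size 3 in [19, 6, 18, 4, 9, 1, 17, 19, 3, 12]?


[0:3]: 43
[1:4]: 28
[2:5]: 31
[3:6]: 14
[4:7]: 27
[5:8]: 37
[6:9]: 39
[7:10]: 34

Max: 43 at [0:3]


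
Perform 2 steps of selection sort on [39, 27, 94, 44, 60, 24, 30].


Initial: [39, 27, 94, 44, 60, 24, 30]
Step 1: min=24 at 5
  Swap: [24, 27, 94, 44, 60, 39, 30]
Step 2: min=27 at 1
  Swap: [24, 27, 94, 44, 60, 39, 30]

After 2 steps: [24, 27, 94, 44, 60, 39, 30]


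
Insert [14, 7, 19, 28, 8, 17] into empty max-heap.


Insert 14: [14]
Insert 7: [14, 7]
Insert 19: [19, 7, 14]
Insert 28: [28, 19, 14, 7]
Insert 8: [28, 19, 14, 7, 8]
Insert 17: [28, 19, 17, 7, 8, 14]

Final heap: [28, 19, 17, 7, 8, 14]


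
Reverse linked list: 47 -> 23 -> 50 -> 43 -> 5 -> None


Step 1: curr=47, set curr.next=prev(None) | reversed so far: 47
Step 2: curr=23, set curr.next=prev(47) | reversed so far: 23 -> 47
Step 3: curr=50, set curr.next=prev(23) | reversed so far: 50 -> 23 -> 47
Step 4: curr=43, set curr.next=prev(50) | reversed so far: 43 -> 50 -> 23 -> 47
Step 5: curr=5, set curr.next=prev(43) | reversed so far: 5 -> 43 -> 50 -> 23 -> 47

5 -> 43 -> 50 -> 23 -> 47 -> None


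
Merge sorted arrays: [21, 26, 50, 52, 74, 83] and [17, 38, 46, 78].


Take 17 from B
Take 21 from A
Take 26 from A
Take 38 from B
Take 46 from B
Take 50 from A
Take 52 from A
Take 74 from A
Take 78 from B

Merged: [17, 21, 26, 38, 46, 50, 52, 74, 78, 83]


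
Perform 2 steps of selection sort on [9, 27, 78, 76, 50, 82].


Initial: [9, 27, 78, 76, 50, 82]
Step 1: min=9 at 0
  Swap: [9, 27, 78, 76, 50, 82]
Step 2: min=27 at 1
  Swap: [9, 27, 78, 76, 50, 82]

After 2 steps: [9, 27, 78, 76, 50, 82]


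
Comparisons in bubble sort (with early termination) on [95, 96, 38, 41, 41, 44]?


Algorithm: bubble sort (with early termination)
Input: [95, 96, 38, 41, 41, 44]
Sorted: [38, 41, 41, 44, 95, 96]

12


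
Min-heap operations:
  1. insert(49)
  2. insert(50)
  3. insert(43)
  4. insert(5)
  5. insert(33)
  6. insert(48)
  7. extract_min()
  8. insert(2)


insert(49) -> [49]
insert(50) -> [49, 50]
insert(43) -> [43, 50, 49]
insert(5) -> [5, 43, 49, 50]
insert(33) -> [5, 33, 49, 50, 43]
insert(48) -> [5, 33, 48, 50, 43, 49]
extract_min()->5, [33, 43, 48, 50, 49]
insert(2) -> [2, 43, 33, 50, 49, 48]

Final heap: [2, 43, 33, 50, 49, 48]


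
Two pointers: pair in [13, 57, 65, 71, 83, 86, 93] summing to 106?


lo=0(13)+hi=6(93)=106

Yes: 13+93=106
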